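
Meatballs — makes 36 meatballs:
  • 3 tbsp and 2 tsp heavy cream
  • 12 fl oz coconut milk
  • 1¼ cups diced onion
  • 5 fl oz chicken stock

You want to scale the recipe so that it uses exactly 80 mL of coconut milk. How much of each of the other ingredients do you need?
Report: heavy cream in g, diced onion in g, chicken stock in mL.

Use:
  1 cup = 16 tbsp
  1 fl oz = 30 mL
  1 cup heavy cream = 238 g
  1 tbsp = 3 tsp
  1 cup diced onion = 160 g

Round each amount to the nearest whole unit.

heavy cream: 12 g; diced onion: 44 g; chicken stock: 33 mL

The original recipe has 360 mL of coconut milk, so the scaling factor is 80 ÷ 360 = 2/9.
heavy cream: (3 tbsp + 2 tsp = 11/3 tbsp) × 2/9 ÷ 16 tbsp/cup × 238 g/cup ≈ 12 g
diced onion: 1.25 cup × 2/9 × 160 g/cup ≈ 44 g
chicken stock: 5 fl oz × 2/9 × 30 mL/fl oz ≈ 33 mL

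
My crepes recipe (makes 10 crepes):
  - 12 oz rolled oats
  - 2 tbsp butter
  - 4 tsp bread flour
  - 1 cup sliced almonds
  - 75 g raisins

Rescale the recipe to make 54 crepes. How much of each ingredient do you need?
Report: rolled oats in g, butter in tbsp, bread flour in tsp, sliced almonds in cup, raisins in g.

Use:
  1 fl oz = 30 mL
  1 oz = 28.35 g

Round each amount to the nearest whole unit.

Scaling factor: 54/10 = 27/5 = 5.4.
rolled oats: 12 oz × 27/5 × 28.35 g/oz ≈ 1837 g
butter: 2 tbsp × 27/5 ≈ 11 tbsp
bread flour: 4 tsp × 27/5 ≈ 22 tsp
sliced almonds: 1 cup × 27/5 ≈ 5 cup
raisins: 75 g × 27/5 = 405 g

rolled oats: 1837 g; butter: 11 tbsp; bread flour: 22 tsp; sliced almonds: 5 cup; raisins: 405 g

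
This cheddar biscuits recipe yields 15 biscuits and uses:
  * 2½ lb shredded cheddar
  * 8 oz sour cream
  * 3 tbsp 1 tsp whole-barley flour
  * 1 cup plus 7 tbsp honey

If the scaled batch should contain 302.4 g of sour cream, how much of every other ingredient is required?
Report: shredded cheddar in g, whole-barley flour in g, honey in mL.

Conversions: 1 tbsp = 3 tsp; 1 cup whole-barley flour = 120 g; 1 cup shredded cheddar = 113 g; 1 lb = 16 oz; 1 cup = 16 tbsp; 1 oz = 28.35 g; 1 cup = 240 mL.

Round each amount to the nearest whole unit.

shredded cheddar: 1512 g; whole-barley flour: 33 g; honey: 460 mL

The original recipe has 226.8 g of sour cream, so the scaling factor is 302.4 ÷ 226.8 = 4/3.
shredded cheddar: 2.5 lb × 4/3 × 16 oz/lb × 28.35 g/oz = 1512 g
whole-barley flour: (3 tbsp + 1 tsp = 10/3 tbsp) × 4/3 ÷ 16 tbsp/cup × 120 g/cup ≈ 33 g
honey: (1 cup + 7 tbsp = 1.4375 cup) × 4/3 × 240 mL/cup = 460 mL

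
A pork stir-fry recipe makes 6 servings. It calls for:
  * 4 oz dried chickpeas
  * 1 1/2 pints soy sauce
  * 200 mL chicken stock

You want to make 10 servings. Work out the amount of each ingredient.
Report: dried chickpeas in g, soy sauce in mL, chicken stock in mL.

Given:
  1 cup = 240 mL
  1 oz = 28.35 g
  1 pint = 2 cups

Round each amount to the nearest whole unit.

dried chickpeas: 189 g; soy sauce: 1200 mL; chicken stock: 333 mL

Scaling factor: 10/6 = 5/3.
dried chickpeas: 4 oz × 5/3 × 28.35 g/oz = 189 g
soy sauce: 1.5 pint × 5/3 × 2 cup/pint × 240 mL/cup = 1200 mL
chicken stock: 200 mL × 5/3 ≈ 333 mL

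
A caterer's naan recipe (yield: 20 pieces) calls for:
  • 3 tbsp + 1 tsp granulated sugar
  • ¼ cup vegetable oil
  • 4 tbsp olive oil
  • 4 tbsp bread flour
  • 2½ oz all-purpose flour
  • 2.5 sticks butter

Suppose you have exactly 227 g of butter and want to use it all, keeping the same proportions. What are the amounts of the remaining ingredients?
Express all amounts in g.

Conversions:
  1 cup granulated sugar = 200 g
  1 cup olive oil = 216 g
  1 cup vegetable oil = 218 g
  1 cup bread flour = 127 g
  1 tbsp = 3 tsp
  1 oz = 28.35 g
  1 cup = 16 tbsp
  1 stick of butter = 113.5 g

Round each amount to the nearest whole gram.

granulated sugar: 33 g; vegetable oil: 44 g; olive oil: 43 g; bread flour: 25 g; all-purpose flour: 57 g

The original recipe has 283.75 g of butter, so the scaling factor is 227 ÷ 283.75 = 4/5 = 0.8.
granulated sugar: (3 tbsp + 1 tsp = 10/3 tbsp) × 4/5 ÷ 16 tbsp/cup × 200 g/cup ≈ 33 g
vegetable oil: 0.25 cup × 4/5 × 218 g/cup ≈ 44 g
olive oil: 4 tbsp × 4/5 ÷ 16 tbsp/cup × 216 g/cup ≈ 43 g
bread flour: 4 tbsp × 4/5 ÷ 16 tbsp/cup × 127 g/cup ≈ 25 g
all-purpose flour: 2.5 oz × 4/5 × 28.35 g/oz ≈ 57 g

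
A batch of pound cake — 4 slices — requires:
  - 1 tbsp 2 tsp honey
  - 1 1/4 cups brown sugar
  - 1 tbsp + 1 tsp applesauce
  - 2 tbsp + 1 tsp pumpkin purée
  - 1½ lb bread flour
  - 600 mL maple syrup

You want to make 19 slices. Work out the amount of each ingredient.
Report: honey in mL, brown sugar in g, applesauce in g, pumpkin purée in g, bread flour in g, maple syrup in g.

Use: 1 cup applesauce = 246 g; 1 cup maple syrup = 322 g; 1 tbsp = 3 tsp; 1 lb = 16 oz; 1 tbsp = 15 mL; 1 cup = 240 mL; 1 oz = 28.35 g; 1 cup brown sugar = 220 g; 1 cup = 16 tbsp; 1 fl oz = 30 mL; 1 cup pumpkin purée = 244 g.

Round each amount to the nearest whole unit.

honey: 119 mL; brown sugar: 1306 g; applesauce: 97 g; pumpkin purée: 169 g; bread flour: 3232 g; maple syrup: 3824 g

Scaling factor: 19/4 = 4.75.
honey: (1 tbsp + 2 tsp = 5/3 tbsp) × 19/4 × 15 mL/tbsp ≈ 119 mL
brown sugar: 1.25 cup × 19/4 × 220 g/cup ≈ 1306 g
applesauce: (1 tbsp + 1 tsp = 4/3 tbsp) × 19/4 ÷ 16 tbsp/cup × 246 g/cup ≈ 97 g
pumpkin purée: (2 tbsp + 1 tsp = 7/3 tbsp) × 19/4 ÷ 16 tbsp/cup × 244 g/cup ≈ 169 g
bread flour: 1.5 lb × 19/4 × 16 oz/lb × 28.35 g/oz ≈ 3232 g
maple syrup: 600 mL × 19/4 ÷ 240 mL/cup × 322 g/cup ≈ 3824 g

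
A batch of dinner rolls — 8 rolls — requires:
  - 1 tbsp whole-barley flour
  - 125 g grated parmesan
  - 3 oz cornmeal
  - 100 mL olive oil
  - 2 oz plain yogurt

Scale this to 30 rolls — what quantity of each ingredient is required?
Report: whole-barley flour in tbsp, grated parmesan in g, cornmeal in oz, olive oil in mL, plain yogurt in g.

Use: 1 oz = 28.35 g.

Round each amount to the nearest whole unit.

Scaling factor: 30/8 = 15/4 = 3.75.
whole-barley flour: 1 tbsp × 15/4 ≈ 4 tbsp
grated parmesan: 125 g × 15/4 ≈ 469 g
cornmeal: 3 oz × 15/4 ≈ 11 oz
olive oil: 100 mL × 15/4 = 375 mL
plain yogurt: 2 oz × 15/4 × 28.35 g/oz ≈ 213 g

whole-barley flour: 4 tbsp; grated parmesan: 469 g; cornmeal: 11 oz; olive oil: 375 mL; plain yogurt: 213 g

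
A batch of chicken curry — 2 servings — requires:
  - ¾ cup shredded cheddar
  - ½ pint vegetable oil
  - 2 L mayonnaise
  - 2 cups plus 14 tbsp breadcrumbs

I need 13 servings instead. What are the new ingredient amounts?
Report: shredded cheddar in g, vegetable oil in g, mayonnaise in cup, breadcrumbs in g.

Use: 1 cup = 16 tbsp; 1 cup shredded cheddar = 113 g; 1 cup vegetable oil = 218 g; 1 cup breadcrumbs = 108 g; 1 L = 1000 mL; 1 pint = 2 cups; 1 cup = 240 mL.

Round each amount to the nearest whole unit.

shredded cheddar: 551 g; vegetable oil: 1417 g; mayonnaise: 54 cup; breadcrumbs: 2018 g

Scaling factor: 13/2 = 6.5.
shredded cheddar: 0.75 cup × 13/2 × 113 g/cup ≈ 551 g
vegetable oil: 0.5 pint × 13/2 × 2 cup/pint × 218 g/cup = 1417 g
mayonnaise: 2 L × 13/2 × 1000 mL/L ÷ 240 mL/cup ≈ 54 cup
breadcrumbs: (2 cup + 14 tbsp = 2.875 cup) × 13/2 × 108 g/cup ≈ 2018 g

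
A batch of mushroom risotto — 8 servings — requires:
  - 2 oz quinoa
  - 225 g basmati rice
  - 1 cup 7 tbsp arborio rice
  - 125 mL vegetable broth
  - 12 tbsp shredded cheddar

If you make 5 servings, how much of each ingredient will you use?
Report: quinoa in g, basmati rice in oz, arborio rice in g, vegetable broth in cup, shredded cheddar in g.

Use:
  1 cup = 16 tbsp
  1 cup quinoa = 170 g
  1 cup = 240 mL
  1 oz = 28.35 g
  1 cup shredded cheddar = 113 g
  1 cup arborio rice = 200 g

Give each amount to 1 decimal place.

Scaling factor: 5/8 = 0.625.
quinoa: 2 oz × 5/8 × 28.35 g/oz ≈ 35.4 g
basmati rice: 225 g × 5/8 ÷ 28.35 g/oz ≈ 5.0 oz
arborio rice: (1 cup + 7 tbsp = 1.4375 cup) × 5/8 × 200 g/cup ≈ 179.7 g
vegetable broth: 125 mL × 5/8 ÷ 240 mL/cup ≈ 0.3 cup
shredded cheddar: 12 tbsp × 5/8 ÷ 16 tbsp/cup × 113 g/cup ≈ 53.0 g

quinoa: 35.4 g; basmati rice: 5.0 oz; arborio rice: 179.7 g; vegetable broth: 0.3 cup; shredded cheddar: 53.0 g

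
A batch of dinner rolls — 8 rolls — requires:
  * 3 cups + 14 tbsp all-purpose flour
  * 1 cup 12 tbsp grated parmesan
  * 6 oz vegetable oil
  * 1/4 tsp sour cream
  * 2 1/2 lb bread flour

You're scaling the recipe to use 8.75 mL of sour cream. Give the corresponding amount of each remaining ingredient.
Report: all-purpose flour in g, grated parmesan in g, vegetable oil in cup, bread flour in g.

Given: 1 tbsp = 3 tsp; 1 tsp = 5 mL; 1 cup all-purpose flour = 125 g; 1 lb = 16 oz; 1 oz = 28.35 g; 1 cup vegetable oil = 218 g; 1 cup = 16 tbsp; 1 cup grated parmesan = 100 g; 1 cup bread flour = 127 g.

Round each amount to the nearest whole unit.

all-purpose flour: 3391 g; grated parmesan: 1225 g; vegetable oil: 5 cup; bread flour: 7938 g

The original recipe has 1.25 mL of sour cream, so the scaling factor is 8.75 ÷ 1.25 = 7.
all-purpose flour: (3 cup + 14 tbsp = 3.875 cup) × 7 × 125 g/cup ≈ 3391 g
grated parmesan: (1 cup + 12 tbsp = 1.75 cup) × 7 × 100 g/cup = 1225 g
vegetable oil: 6 oz × 7 × 28.35 g/oz ÷ 218 g/cup ≈ 5 cup
bread flour: 2.5 lb × 7 × 16 oz/lb × 28.35 g/oz = 7938 g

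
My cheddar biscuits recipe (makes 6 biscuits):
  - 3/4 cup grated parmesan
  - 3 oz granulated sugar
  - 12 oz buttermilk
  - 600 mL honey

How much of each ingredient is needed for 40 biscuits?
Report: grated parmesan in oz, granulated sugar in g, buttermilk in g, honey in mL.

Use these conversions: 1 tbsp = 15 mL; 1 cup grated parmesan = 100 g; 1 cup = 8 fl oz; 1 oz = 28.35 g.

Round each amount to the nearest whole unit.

grated parmesan: 18 oz; granulated sugar: 567 g; buttermilk: 2268 g; honey: 4000 mL

Scaling factor: 40/6 = 20/3.
grated parmesan: 0.75 cup × 20/3 × 100 g/cup ÷ 28.35 g/oz ≈ 18 oz
granulated sugar: 3 oz × 20/3 × 28.35 g/oz = 567 g
buttermilk: 12 oz × 20/3 × 28.35 g/oz = 2268 g
honey: 600 mL × 20/3 = 4000 mL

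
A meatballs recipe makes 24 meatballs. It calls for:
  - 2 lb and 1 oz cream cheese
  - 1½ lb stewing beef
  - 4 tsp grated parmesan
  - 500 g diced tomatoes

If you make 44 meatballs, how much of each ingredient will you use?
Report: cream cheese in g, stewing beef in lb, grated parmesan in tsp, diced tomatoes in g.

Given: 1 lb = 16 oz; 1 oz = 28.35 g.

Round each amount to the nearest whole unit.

cream cheese: 1715 g; stewing beef: 3 lb; grated parmesan: 7 tsp; diced tomatoes: 917 g

Scaling factor: 44/24 = 11/6.
cream cheese: (2 lb + 1 oz = 2.0625 lb) × 11/6 × 16 oz/lb × 28.35 g/oz ≈ 1715 g
stewing beef: 1.5 lb × 11/6 ≈ 3 lb
grated parmesan: 4 tsp × 11/6 ≈ 7 tsp
diced tomatoes: 500 g × 11/6 ≈ 917 g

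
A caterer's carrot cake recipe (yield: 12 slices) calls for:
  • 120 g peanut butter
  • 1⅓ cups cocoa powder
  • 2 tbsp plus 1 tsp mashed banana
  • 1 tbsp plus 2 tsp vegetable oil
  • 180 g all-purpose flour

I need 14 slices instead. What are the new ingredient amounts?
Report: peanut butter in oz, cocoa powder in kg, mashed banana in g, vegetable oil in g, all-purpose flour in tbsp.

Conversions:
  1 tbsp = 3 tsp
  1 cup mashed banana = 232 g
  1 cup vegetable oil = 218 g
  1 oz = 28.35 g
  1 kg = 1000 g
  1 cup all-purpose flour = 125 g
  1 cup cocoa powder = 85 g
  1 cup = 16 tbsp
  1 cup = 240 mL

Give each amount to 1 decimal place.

Scaling factor: 14/12 = 7/6.
peanut butter: 120 g × 7/6 ÷ 28.35 g/oz ≈ 4.9 oz
cocoa powder: 4/3 cup × 7/6 × 85 g/cup ÷ 1000 g/kg ≈ 0.1 kg
mashed banana: (2 tbsp + 1 tsp = 7/3 tbsp) × 7/6 ÷ 16 tbsp/cup × 232 g/cup ≈ 39.5 g
vegetable oil: (1 tbsp + 2 tsp = 5/3 tbsp) × 7/6 ÷ 16 tbsp/cup × 218 g/cup ≈ 26.5 g
all-purpose flour: 180 g × 7/6 ÷ 125 g/cup × 16 tbsp/cup ≈ 26.9 tbsp

peanut butter: 4.9 oz; cocoa powder: 0.1 kg; mashed banana: 39.5 g; vegetable oil: 26.5 g; all-purpose flour: 26.9 tbsp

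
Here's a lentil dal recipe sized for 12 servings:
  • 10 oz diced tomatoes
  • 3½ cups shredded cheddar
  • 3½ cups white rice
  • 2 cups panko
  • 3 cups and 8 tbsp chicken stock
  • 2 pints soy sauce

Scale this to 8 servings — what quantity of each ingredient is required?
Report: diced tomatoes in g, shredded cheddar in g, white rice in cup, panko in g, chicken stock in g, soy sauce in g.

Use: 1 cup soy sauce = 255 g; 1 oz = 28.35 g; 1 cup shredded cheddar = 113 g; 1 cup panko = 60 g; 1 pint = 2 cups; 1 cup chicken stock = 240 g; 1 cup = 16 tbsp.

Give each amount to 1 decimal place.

Scaling factor: 8/12 = 2/3.
diced tomatoes: 10 oz × 2/3 × 28.35 g/oz = 189.0 g
shredded cheddar: 3.5 cup × 2/3 × 113 g/cup ≈ 263.7 g
white rice: 3.5 cup × 2/3 ≈ 2.3 cup
panko: 2 cup × 2/3 × 60 g/cup = 80.0 g
chicken stock: (3 cup + 8 tbsp = 3.5 cup) × 2/3 × 240 g/cup = 560.0 g
soy sauce: 2 pint × 2/3 × 2 cup/pint × 255 g/cup = 680.0 g

diced tomatoes: 189.0 g; shredded cheddar: 263.7 g; white rice: 2.3 cup; panko: 80.0 g; chicken stock: 560.0 g; soy sauce: 680.0 g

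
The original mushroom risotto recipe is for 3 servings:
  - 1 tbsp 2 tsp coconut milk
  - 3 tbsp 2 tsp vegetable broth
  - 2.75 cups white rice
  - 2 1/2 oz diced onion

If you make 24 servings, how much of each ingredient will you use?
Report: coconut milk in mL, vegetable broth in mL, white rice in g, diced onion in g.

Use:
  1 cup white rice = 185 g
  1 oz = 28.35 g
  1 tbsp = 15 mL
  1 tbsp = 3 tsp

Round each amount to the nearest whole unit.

Scaling factor: 24/3 = 8.
coconut milk: (1 tbsp + 2 tsp = 5/3 tbsp) × 8 × 15 mL/tbsp = 200 mL
vegetable broth: (3 tbsp + 2 tsp = 11/3 tbsp) × 8 × 15 mL/tbsp = 440 mL
white rice: 2.75 cup × 8 × 185 g/cup = 4070 g
diced onion: 2.5 oz × 8 × 28.35 g/oz = 567 g

coconut milk: 200 mL; vegetable broth: 440 mL; white rice: 4070 g; diced onion: 567 g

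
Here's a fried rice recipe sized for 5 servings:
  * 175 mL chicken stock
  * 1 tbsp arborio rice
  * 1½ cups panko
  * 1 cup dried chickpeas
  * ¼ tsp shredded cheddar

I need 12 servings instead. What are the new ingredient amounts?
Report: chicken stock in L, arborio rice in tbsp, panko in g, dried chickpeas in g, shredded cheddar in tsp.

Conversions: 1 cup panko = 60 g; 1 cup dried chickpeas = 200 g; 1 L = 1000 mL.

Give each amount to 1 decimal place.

chicken stock: 0.4 L; arborio rice: 2.4 tbsp; panko: 216.0 g; dried chickpeas: 480.0 g; shredded cheddar: 0.6 tsp

Scaling factor: 12/5 = 2.4.
chicken stock: 175 mL × 12/5 ÷ 1000 mL/L ≈ 0.4 L
arborio rice: 1 tbsp × 12/5 = 2.4 tbsp
panko: 1.5 cup × 12/5 × 60 g/cup = 216.0 g
dried chickpeas: 1 cup × 12/5 × 200 g/cup = 480.0 g
shredded cheddar: 0.25 tsp × 12/5 = 0.6 tsp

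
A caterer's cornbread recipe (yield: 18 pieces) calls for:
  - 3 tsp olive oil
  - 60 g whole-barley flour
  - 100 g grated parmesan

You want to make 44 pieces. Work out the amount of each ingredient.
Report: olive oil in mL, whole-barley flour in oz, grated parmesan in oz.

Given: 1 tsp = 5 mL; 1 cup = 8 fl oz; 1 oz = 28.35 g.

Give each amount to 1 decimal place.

Scaling factor: 44/18 = 22/9.
olive oil: 3 tsp × 22/9 × 5 mL/tsp ≈ 36.7 mL
whole-barley flour: 60 g × 22/9 ÷ 28.35 g/oz ≈ 5.2 oz
grated parmesan: 100 g × 22/9 ÷ 28.35 g/oz ≈ 8.6 oz

olive oil: 36.7 mL; whole-barley flour: 5.2 oz; grated parmesan: 8.6 oz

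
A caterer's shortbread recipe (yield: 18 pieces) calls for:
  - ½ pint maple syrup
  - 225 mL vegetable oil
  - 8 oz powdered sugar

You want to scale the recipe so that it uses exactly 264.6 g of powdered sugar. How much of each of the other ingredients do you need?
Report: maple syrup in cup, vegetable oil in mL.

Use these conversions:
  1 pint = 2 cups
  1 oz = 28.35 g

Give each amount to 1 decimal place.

maple syrup: 1.2 cup; vegetable oil: 262.5 mL

The original recipe has 226.8 g of powdered sugar, so the scaling factor is 264.6 ÷ 226.8 = 7/6.
maple syrup: 0.5 pint × 7/6 × 2 cup/pint ≈ 1.2 cup
vegetable oil: 225 mL × 7/6 = 262.5 mL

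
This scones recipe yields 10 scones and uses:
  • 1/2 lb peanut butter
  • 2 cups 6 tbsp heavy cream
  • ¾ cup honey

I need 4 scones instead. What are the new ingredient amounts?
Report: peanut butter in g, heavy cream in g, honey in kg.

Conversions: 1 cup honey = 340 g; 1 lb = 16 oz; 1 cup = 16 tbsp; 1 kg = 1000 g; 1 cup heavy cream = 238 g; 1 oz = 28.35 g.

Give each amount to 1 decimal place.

Scaling factor: 4/10 = 2/5 = 0.4.
peanut butter: 0.5 lb × 2/5 × 16 oz/lb × 28.35 g/oz ≈ 90.7 g
heavy cream: (2 cup + 6 tbsp = 2.375 cup) × 2/5 × 238 g/cup = 226.1 g
honey: 0.75 cup × 2/5 × 340 g/cup ÷ 1000 g/kg ≈ 0.1 kg

peanut butter: 90.7 g; heavy cream: 226.1 g; honey: 0.1 kg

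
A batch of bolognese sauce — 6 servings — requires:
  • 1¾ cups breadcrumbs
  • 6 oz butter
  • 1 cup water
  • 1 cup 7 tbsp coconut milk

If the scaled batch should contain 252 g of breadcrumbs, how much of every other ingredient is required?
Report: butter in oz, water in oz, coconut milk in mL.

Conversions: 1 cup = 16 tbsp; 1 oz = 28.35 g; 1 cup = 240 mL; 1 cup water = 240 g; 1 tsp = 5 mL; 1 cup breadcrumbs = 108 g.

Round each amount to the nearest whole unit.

butter: 8 oz; water: 11 oz; coconut milk: 460 mL

The original recipe has 189 g of breadcrumbs, so the scaling factor is 252 ÷ 189 = 4/3.
butter: 6 oz × 4/3 = 8 oz
water: 1 cup × 4/3 × 240 g/cup ÷ 28.35 g/oz ≈ 11 oz
coconut milk: (1 cup + 7 tbsp = 1.4375 cup) × 4/3 × 240 mL/cup = 460 mL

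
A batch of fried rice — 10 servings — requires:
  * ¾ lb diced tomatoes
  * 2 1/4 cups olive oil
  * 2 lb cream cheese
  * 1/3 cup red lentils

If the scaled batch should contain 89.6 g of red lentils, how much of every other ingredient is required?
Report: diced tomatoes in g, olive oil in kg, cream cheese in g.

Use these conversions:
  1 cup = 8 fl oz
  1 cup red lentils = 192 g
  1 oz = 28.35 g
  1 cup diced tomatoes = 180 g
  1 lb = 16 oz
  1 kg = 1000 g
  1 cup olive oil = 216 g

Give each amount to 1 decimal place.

The original recipe has 64 g of red lentils, so the scaling factor is 89.6 ÷ 64 = 7/5 = 1.4.
diced tomatoes: 0.75 lb × 7/5 × 16 oz/lb × 28.35 g/oz ≈ 476.3 g
olive oil: 2.25 cup × 7/5 × 216 g/cup ÷ 1000 g/kg ≈ 0.7 kg
cream cheese: 2 lb × 7/5 × 16 oz/lb × 28.35 g/oz ≈ 1270.1 g

diced tomatoes: 476.3 g; olive oil: 0.7 kg; cream cheese: 1270.1 g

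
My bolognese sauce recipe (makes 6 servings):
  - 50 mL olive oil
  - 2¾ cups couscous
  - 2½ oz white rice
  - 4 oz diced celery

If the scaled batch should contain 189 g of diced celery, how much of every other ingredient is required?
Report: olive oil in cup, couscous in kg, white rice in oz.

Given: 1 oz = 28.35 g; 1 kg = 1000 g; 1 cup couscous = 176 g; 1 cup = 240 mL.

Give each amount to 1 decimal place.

olive oil: 0.3 cup; couscous: 0.8 kg; white rice: 4.2 oz

The original recipe has 113.4 g of diced celery, so the scaling factor is 189 ÷ 113.4 = 5/3.
olive oil: 50 mL × 5/3 ÷ 240 mL/cup ≈ 0.3 cup
couscous: 2.75 cup × 5/3 × 176 g/cup ÷ 1000 g/kg ≈ 0.8 kg
white rice: 2.5 oz × 5/3 ≈ 4.2 oz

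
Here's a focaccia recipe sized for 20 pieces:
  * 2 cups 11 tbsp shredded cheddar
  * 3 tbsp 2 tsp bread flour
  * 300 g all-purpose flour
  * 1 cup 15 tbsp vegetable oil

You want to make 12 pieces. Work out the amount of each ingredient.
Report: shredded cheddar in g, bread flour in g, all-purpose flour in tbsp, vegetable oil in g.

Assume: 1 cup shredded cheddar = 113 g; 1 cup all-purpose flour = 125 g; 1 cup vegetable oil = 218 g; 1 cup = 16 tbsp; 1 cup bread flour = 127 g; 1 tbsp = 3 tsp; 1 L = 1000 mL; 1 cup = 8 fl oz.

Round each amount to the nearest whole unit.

shredded cheddar: 182 g; bread flour: 17 g; all-purpose flour: 23 tbsp; vegetable oil: 253 g

Scaling factor: 12/20 = 3/5 = 0.6.
shredded cheddar: (2 cup + 11 tbsp = 2.6875 cup) × 3/5 × 113 g/cup ≈ 182 g
bread flour: (3 tbsp + 2 tsp = 11/3 tbsp) × 3/5 ÷ 16 tbsp/cup × 127 g/cup ≈ 17 g
all-purpose flour: 300 g × 3/5 ÷ 125 g/cup × 16 tbsp/cup ≈ 23 tbsp
vegetable oil: (1 cup + 15 tbsp = 1.9375 cup) × 3/5 × 218 g/cup ≈ 253 g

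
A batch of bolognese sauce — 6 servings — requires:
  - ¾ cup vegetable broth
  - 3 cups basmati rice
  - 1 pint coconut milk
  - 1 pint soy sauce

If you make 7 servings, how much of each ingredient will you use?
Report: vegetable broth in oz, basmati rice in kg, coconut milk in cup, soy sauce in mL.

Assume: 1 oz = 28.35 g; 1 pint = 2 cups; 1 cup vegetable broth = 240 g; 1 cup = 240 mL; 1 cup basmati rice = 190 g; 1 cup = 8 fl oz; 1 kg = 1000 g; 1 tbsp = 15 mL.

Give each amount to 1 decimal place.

vegetable broth: 7.4 oz; basmati rice: 0.7 kg; coconut milk: 2.3 cup; soy sauce: 560.0 mL

Scaling factor: 7/6.
vegetable broth: 0.75 cup × 7/6 × 240 g/cup ÷ 28.35 g/oz ≈ 7.4 oz
basmati rice: 3 cup × 7/6 × 190 g/cup ÷ 1000 g/kg ≈ 0.7 kg
coconut milk: 1 pint × 7/6 × 2 cup/pint ≈ 2.3 cup
soy sauce: 1 pint × 7/6 × 2 cup/pint × 240 mL/cup = 560.0 mL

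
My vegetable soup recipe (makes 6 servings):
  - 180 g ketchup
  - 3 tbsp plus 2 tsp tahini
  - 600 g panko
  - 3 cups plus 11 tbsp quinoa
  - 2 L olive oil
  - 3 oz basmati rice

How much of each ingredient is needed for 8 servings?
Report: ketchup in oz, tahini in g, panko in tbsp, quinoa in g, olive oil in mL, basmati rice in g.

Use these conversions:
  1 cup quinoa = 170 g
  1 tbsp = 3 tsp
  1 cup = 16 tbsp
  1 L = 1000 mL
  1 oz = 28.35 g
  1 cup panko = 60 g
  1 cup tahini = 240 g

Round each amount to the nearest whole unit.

ketchup: 8 oz; tahini: 73 g; panko: 213 tbsp; quinoa: 836 g; olive oil: 2667 mL; basmati rice: 113 g

Scaling factor: 8/6 = 4/3.
ketchup: 180 g × 4/3 ÷ 28.35 g/oz ≈ 8 oz
tahini: (3 tbsp + 2 tsp = 11/3 tbsp) × 4/3 ÷ 16 tbsp/cup × 240 g/cup ≈ 73 g
panko: 600 g × 4/3 ÷ 60 g/cup × 16 tbsp/cup ≈ 213 tbsp
quinoa: (3 cup + 11 tbsp = 3.6875 cup) × 4/3 × 170 g/cup ≈ 836 g
olive oil: 2 L × 4/3 × 1000 mL/L ≈ 2667 mL
basmati rice: 3 oz × 4/3 × 28.35 g/oz ≈ 113 g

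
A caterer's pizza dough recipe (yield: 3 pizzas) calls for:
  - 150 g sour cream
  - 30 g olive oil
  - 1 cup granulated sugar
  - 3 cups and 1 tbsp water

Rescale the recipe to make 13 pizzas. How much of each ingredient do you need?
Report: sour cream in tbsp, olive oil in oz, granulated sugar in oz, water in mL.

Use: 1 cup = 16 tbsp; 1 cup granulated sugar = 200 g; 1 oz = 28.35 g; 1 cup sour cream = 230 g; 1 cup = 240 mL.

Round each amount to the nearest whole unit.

Scaling factor: 13/3.
sour cream: 150 g × 13/3 ÷ 230 g/cup × 16 tbsp/cup ≈ 45 tbsp
olive oil: 30 g × 13/3 ÷ 28.35 g/oz ≈ 5 oz
granulated sugar: 1 cup × 13/3 × 200 g/cup ÷ 28.35 g/oz ≈ 31 oz
water: (3 cup + 1 tbsp = 3.0625 cup) × 13/3 × 240 mL/cup = 3185 mL

sour cream: 45 tbsp; olive oil: 5 oz; granulated sugar: 31 oz; water: 3185 mL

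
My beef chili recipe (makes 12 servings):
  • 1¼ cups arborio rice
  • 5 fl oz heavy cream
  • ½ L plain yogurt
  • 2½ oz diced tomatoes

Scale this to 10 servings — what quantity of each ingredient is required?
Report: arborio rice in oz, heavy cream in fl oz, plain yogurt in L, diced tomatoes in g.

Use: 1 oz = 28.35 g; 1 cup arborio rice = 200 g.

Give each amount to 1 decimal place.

arborio rice: 7.3 oz; heavy cream: 4.2 fl oz; plain yogurt: 0.4 L; diced tomatoes: 59.1 g

Scaling factor: 10/12 = 5/6.
arborio rice: 1.25 cup × 5/6 × 200 g/cup ÷ 28.35 g/oz ≈ 7.3 oz
heavy cream: 5 fl oz × 5/6 ≈ 4.2 fl oz
plain yogurt: 0.5 L × 5/6 ≈ 0.4 L
diced tomatoes: 2.5 oz × 5/6 × 28.35 g/oz ≈ 59.1 g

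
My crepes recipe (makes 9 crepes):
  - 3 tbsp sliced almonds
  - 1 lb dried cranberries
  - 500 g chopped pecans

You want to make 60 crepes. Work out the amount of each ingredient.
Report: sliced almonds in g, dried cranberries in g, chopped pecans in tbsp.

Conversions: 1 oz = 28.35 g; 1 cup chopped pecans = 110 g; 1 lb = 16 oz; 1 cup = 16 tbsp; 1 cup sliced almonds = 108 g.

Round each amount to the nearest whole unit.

Scaling factor: 60/9 = 20/3.
sliced almonds: 3 tbsp × 20/3 ÷ 16 tbsp/cup × 108 g/cup = 135 g
dried cranberries: 1 lb × 20/3 × 16 oz/lb × 28.35 g/oz = 3024 g
chopped pecans: 500 g × 20/3 ÷ 110 g/cup × 16 tbsp/cup ≈ 485 tbsp

sliced almonds: 135 g; dried cranberries: 3024 g; chopped pecans: 485 tbsp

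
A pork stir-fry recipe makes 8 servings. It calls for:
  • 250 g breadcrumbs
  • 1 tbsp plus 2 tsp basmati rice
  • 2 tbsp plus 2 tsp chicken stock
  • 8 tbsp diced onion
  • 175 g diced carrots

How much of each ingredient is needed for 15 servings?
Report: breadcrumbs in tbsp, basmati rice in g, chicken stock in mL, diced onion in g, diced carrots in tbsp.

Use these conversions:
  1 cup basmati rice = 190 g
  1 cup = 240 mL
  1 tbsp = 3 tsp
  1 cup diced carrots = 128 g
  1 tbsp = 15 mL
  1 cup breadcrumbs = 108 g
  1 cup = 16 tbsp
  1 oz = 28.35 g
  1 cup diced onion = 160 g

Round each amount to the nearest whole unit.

Scaling factor: 15/8 = 1.875.
breadcrumbs: 250 g × 15/8 ÷ 108 g/cup × 16 tbsp/cup ≈ 69 tbsp
basmati rice: (1 tbsp + 2 tsp = 5/3 tbsp) × 15/8 ÷ 16 tbsp/cup × 190 g/cup ≈ 37 g
chicken stock: (2 tbsp + 2 tsp = 8/3 tbsp) × 15/8 × 15 mL/tbsp = 75 mL
diced onion: 8 tbsp × 15/8 ÷ 16 tbsp/cup × 160 g/cup = 150 g
diced carrots: 175 g × 15/8 ÷ 128 g/cup × 16 tbsp/cup ≈ 41 tbsp

breadcrumbs: 69 tbsp; basmati rice: 37 g; chicken stock: 75 mL; diced onion: 150 g; diced carrots: 41 tbsp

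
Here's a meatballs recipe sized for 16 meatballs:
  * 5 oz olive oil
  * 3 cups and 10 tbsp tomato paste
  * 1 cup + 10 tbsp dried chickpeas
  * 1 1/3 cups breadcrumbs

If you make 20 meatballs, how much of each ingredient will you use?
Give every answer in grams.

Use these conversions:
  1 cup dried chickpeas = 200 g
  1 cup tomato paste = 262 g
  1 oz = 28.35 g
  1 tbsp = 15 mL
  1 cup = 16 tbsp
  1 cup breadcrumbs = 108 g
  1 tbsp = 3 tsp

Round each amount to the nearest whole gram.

Scaling factor: 20/16 = 5/4 = 1.25.
olive oil: 5 oz × 5/4 × 28.35 g/oz ≈ 177 g
tomato paste: (3 cup + 10 tbsp = 3.625 cup) × 5/4 × 262 g/cup ≈ 1187 g
dried chickpeas: (1 cup + 10 tbsp = 1.625 cup) × 5/4 × 200 g/cup ≈ 406 g
breadcrumbs: 4/3 cup × 5/4 × 108 g/cup = 180 g

olive oil: 177 g; tomato paste: 1187 g; dried chickpeas: 406 g; breadcrumbs: 180 g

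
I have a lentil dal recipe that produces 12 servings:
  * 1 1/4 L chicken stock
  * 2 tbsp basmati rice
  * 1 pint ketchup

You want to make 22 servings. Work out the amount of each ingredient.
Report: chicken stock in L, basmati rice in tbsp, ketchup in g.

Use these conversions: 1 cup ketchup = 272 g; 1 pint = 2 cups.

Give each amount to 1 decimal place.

chicken stock: 2.3 L; basmati rice: 3.7 tbsp; ketchup: 997.3 g

Scaling factor: 22/12 = 11/6.
chicken stock: 1.25 L × 11/6 ≈ 2.3 L
basmati rice: 2 tbsp × 11/6 ≈ 3.7 tbsp
ketchup: 1 pint × 11/6 × 2 cup/pint × 272 g/cup ≈ 997.3 g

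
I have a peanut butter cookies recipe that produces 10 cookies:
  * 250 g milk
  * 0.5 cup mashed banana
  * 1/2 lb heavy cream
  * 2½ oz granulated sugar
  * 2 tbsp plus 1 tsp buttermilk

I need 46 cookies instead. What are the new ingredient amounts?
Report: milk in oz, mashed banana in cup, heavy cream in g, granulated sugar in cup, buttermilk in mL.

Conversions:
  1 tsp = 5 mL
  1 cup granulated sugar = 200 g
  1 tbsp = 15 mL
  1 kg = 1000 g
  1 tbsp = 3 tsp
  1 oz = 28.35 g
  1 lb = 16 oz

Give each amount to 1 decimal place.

milk: 40.6 oz; mashed banana: 2.3 cup; heavy cream: 1043.3 g; granulated sugar: 1.6 cup; buttermilk: 161.0 mL

Scaling factor: 46/10 = 23/5 = 4.6.
milk: 250 g × 23/5 ÷ 28.35 g/oz ≈ 40.6 oz
mashed banana: 0.5 cup × 23/5 = 2.3 cup
heavy cream: 0.5 lb × 23/5 × 16 oz/lb × 28.35 g/oz ≈ 1043.3 g
granulated sugar: 2.5 oz × 23/5 × 28.35 g/oz ÷ 200 g/cup ≈ 1.6 cup
buttermilk: (2 tbsp + 1 tsp = 7/3 tbsp) × 23/5 × 15 mL/tbsp = 161.0 mL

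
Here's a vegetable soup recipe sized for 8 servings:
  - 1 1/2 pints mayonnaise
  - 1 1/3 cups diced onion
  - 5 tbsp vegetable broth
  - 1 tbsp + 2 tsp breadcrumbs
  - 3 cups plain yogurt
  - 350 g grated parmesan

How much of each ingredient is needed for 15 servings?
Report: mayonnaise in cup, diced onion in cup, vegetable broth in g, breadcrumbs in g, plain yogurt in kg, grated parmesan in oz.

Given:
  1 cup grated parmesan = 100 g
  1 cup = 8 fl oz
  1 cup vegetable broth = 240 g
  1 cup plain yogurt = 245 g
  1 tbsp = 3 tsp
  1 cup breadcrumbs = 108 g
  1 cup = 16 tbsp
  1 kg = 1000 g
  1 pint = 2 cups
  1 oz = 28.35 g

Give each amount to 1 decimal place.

mayonnaise: 5.6 cup; diced onion: 2.5 cup; vegetable broth: 140.6 g; breadcrumbs: 21.1 g; plain yogurt: 1.4 kg; grated parmesan: 23.1 oz

Scaling factor: 15/8 = 1.875.
mayonnaise: 1.5 pint × 15/8 × 2 cup/pint ≈ 5.6 cup
diced onion: 4/3 cup × 15/8 = 2.5 cup
vegetable broth: 5 tbsp × 15/8 ÷ 16 tbsp/cup × 240 g/cup ≈ 140.6 g
breadcrumbs: (1 tbsp + 2 tsp = 5/3 tbsp) × 15/8 ÷ 16 tbsp/cup × 108 g/cup ≈ 21.1 g
plain yogurt: 3 cup × 15/8 × 245 g/cup ÷ 1000 g/kg ≈ 1.4 kg
grated parmesan: 350 g × 15/8 ÷ 28.35 g/oz ≈ 23.1 oz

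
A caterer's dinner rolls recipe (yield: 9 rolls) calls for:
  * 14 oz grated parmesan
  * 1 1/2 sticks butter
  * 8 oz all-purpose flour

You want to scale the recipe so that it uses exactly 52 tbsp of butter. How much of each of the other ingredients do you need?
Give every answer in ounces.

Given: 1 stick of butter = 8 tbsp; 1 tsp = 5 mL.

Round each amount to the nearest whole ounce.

The original recipe has 12 tbsp of butter, so the scaling factor is 52 ÷ 12 = 13/3.
grated parmesan: 14 oz × 13/3 ≈ 61 oz
all-purpose flour: 8 oz × 13/3 ≈ 35 oz

grated parmesan: 61 oz; all-purpose flour: 35 oz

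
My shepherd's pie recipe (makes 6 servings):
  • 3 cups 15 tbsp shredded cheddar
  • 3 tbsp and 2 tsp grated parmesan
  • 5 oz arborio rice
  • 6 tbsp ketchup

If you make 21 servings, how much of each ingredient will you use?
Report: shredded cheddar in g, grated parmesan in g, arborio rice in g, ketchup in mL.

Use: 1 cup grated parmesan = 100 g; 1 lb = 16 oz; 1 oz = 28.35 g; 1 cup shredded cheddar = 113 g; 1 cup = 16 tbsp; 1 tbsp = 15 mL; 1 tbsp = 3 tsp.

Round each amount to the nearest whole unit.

shredded cheddar: 1557 g; grated parmesan: 80 g; arborio rice: 496 g; ketchup: 315 mL

Scaling factor: 21/6 = 7/2 = 3.5.
shredded cheddar: (3 cup + 15 tbsp = 3.9375 cup) × 7/2 × 113 g/cup ≈ 1557 g
grated parmesan: (3 tbsp + 2 tsp = 11/3 tbsp) × 7/2 ÷ 16 tbsp/cup × 100 g/cup ≈ 80 g
arborio rice: 5 oz × 7/2 × 28.35 g/oz ≈ 496 g
ketchup: 6 tbsp × 7/2 × 15 mL/tbsp = 315 mL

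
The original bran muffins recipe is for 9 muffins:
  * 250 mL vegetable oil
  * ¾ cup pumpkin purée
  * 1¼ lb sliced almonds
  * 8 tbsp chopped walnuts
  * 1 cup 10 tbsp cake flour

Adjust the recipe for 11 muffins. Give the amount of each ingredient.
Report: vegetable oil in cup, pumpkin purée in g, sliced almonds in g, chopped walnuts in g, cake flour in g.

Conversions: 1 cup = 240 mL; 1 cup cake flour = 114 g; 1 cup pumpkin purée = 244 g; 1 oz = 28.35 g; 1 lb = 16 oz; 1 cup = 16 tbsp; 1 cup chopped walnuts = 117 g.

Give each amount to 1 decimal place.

vegetable oil: 1.3 cup; pumpkin purée: 223.7 g; sliced almonds: 693.0 g; chopped walnuts: 71.5 g; cake flour: 226.4 g

Scaling factor: 11/9.
vegetable oil: 250 mL × 11/9 ÷ 240 mL/cup ≈ 1.3 cup
pumpkin purée: 0.75 cup × 11/9 × 244 g/cup ≈ 223.7 g
sliced almonds: 1.25 lb × 11/9 × 16 oz/lb × 28.35 g/oz = 693.0 g
chopped walnuts: 8 tbsp × 11/9 ÷ 16 tbsp/cup × 117 g/cup = 71.5 g
cake flour: (1 cup + 10 tbsp = 1.625 cup) × 11/9 × 114 g/cup ≈ 226.4 g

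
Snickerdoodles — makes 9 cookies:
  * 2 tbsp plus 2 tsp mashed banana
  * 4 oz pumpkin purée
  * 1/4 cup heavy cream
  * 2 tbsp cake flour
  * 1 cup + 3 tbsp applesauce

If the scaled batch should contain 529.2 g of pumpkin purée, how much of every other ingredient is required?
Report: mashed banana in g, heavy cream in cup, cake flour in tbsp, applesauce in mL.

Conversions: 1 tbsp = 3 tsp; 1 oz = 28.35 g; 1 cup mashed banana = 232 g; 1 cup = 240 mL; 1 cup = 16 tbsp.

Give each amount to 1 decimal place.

mashed banana: 180.4 g; heavy cream: 1.2 cup; cake flour: 9.3 tbsp; applesauce: 1330.0 mL

The original recipe has 113.4 g of pumpkin purée, so the scaling factor is 529.2 ÷ 113.4 = 14/3.
mashed banana: (2 tbsp + 2 tsp = 8/3 tbsp) × 14/3 ÷ 16 tbsp/cup × 232 g/cup ≈ 180.4 g
heavy cream: 0.25 cup × 14/3 ≈ 1.2 cup
cake flour: 2 tbsp × 14/3 ≈ 9.3 tbsp
applesauce: (1 cup + 3 tbsp = 1.1875 cup) × 14/3 × 240 mL/cup = 1330.0 mL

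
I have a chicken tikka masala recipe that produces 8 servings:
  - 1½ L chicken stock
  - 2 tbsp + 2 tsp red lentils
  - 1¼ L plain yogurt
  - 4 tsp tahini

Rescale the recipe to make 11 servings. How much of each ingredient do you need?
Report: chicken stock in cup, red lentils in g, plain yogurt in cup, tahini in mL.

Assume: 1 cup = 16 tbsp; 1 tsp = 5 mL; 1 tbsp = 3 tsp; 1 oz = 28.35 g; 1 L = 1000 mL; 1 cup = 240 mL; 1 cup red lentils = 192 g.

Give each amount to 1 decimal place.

Scaling factor: 11/8 = 1.375.
chicken stock: 1.5 L × 11/8 × 1000 mL/L ÷ 240 mL/cup ≈ 8.6 cup
red lentils: (2 tbsp + 2 tsp = 8/3 tbsp) × 11/8 ÷ 16 tbsp/cup × 192 g/cup = 44.0 g
plain yogurt: 1.25 L × 11/8 × 1000 mL/L ÷ 240 mL/cup ≈ 7.2 cup
tahini: 4 tsp × 11/8 × 5 mL/tsp = 27.5 mL

chicken stock: 8.6 cup; red lentils: 44.0 g; plain yogurt: 7.2 cup; tahini: 27.5 mL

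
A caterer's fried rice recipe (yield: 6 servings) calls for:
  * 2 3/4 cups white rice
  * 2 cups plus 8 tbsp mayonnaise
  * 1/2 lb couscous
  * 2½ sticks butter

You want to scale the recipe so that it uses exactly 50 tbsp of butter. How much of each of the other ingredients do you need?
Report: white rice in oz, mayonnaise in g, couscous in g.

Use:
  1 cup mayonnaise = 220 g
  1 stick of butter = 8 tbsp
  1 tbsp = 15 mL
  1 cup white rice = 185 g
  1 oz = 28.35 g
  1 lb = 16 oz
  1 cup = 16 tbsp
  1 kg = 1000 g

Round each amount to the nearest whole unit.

The original recipe has 20 tbsp of butter, so the scaling factor is 50 ÷ 20 = 5/2 = 2.5.
white rice: 2.75 cup × 5/2 × 185 g/cup ÷ 28.35 g/oz ≈ 45 oz
mayonnaise: (2 cup + 8 tbsp = 2.5 cup) × 5/2 × 220 g/cup = 1375 g
couscous: 0.5 lb × 5/2 × 16 oz/lb × 28.35 g/oz = 567 g

white rice: 45 oz; mayonnaise: 1375 g; couscous: 567 g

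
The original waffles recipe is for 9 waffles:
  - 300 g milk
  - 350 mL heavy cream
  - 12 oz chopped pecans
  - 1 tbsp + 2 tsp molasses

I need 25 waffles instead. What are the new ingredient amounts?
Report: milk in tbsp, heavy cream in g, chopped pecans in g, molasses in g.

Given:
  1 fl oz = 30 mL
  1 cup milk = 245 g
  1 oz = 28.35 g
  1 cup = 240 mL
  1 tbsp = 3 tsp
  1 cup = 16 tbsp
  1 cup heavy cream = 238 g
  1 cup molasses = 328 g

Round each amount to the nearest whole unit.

milk: 54 tbsp; heavy cream: 964 g; chopped pecans: 945 g; molasses: 95 g

Scaling factor: 25/9.
milk: 300 g × 25/9 ÷ 245 g/cup × 16 tbsp/cup ≈ 54 tbsp
heavy cream: 350 mL × 25/9 ÷ 240 mL/cup × 238 g/cup ≈ 964 g
chopped pecans: 12 oz × 25/9 × 28.35 g/oz = 945 g
molasses: (1 tbsp + 2 tsp = 5/3 tbsp) × 25/9 ÷ 16 tbsp/cup × 328 g/cup ≈ 95 g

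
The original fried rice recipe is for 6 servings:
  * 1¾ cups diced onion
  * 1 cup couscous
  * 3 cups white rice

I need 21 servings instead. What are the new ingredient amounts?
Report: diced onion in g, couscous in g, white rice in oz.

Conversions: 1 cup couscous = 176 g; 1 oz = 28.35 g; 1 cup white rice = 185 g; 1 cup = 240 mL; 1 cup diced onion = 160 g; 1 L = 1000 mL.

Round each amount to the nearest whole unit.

Scaling factor: 21/6 = 7/2 = 3.5.
diced onion: 1.75 cup × 7/2 × 160 g/cup = 980 g
couscous: 1 cup × 7/2 × 176 g/cup = 616 g
white rice: 3 cup × 7/2 × 185 g/cup ÷ 28.35 g/oz ≈ 69 oz

diced onion: 980 g; couscous: 616 g; white rice: 69 oz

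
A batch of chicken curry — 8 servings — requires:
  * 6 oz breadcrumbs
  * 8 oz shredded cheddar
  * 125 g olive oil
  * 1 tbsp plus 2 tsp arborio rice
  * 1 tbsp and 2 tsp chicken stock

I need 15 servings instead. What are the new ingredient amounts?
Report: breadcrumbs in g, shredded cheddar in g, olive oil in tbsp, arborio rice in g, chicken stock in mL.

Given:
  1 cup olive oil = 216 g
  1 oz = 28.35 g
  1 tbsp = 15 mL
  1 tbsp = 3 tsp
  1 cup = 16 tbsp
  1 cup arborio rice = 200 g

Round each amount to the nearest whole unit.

breadcrumbs: 319 g; shredded cheddar: 425 g; olive oil: 17 tbsp; arborio rice: 39 g; chicken stock: 47 mL

Scaling factor: 15/8 = 1.875.
breadcrumbs: 6 oz × 15/8 × 28.35 g/oz ≈ 319 g
shredded cheddar: 8 oz × 15/8 × 28.35 g/oz ≈ 425 g
olive oil: 125 g × 15/8 ÷ 216 g/cup × 16 tbsp/cup ≈ 17 tbsp
arborio rice: (1 tbsp + 2 tsp = 5/3 tbsp) × 15/8 ÷ 16 tbsp/cup × 200 g/cup ≈ 39 g
chicken stock: (1 tbsp + 2 tsp = 5/3 tbsp) × 15/8 × 15 mL/tbsp ≈ 47 mL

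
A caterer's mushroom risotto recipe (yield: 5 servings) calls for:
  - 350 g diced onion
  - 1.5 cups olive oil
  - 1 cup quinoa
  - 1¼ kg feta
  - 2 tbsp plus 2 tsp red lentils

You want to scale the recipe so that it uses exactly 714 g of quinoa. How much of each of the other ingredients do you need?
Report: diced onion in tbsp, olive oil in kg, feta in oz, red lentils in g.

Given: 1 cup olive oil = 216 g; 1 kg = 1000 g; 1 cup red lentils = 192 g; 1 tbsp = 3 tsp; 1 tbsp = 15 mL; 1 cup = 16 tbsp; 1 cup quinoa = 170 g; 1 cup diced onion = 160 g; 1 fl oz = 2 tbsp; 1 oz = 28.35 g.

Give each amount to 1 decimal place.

diced onion: 147.0 tbsp; olive oil: 1.4 kg; feta: 185.2 oz; red lentils: 134.4 g

The original recipe has 170 g of quinoa, so the scaling factor is 714 ÷ 170 = 21/5 = 4.2.
diced onion: 350 g × 21/5 ÷ 160 g/cup × 16 tbsp/cup = 147.0 tbsp
olive oil: 1.5 cup × 21/5 × 216 g/cup ÷ 1000 g/kg ≈ 1.4 kg
feta: 1.25 kg × 21/5 × 1000 g/kg ÷ 28.35 g/oz ≈ 185.2 oz
red lentils: (2 tbsp + 2 tsp = 8/3 tbsp) × 21/5 ÷ 16 tbsp/cup × 192 g/cup = 134.4 g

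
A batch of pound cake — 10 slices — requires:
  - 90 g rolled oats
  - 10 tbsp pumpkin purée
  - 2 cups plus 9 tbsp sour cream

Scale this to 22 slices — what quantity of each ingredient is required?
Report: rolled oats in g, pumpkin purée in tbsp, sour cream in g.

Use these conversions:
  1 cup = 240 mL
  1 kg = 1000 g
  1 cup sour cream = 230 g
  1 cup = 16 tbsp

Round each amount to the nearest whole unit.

Scaling factor: 22/10 = 11/5 = 2.2.
rolled oats: 90 g × 11/5 = 198 g
pumpkin purée: 10 tbsp × 11/5 = 22 tbsp
sour cream: (2 cup + 9 tbsp = 2.5625 cup) × 11/5 × 230 g/cup ≈ 1297 g

rolled oats: 198 g; pumpkin purée: 22 tbsp; sour cream: 1297 g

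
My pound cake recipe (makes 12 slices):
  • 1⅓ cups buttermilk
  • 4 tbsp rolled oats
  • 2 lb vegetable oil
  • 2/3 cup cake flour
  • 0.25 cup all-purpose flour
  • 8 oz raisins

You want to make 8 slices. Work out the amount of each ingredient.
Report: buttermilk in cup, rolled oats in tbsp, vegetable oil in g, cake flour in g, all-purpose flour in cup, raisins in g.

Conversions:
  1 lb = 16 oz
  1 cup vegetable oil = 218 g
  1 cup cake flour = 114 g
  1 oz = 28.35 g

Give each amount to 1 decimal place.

buttermilk: 0.9 cup; rolled oats: 2.7 tbsp; vegetable oil: 604.8 g; cake flour: 50.7 g; all-purpose flour: 0.2 cup; raisins: 151.2 g

Scaling factor: 8/12 = 2/3.
buttermilk: 4/3 cup × 2/3 ≈ 0.9 cup
rolled oats: 4 tbsp × 2/3 ≈ 2.7 tbsp
vegetable oil: 2 lb × 2/3 × 16 oz/lb × 28.35 g/oz = 604.8 g
cake flour: 2/3 cup × 2/3 × 114 g/cup ≈ 50.7 g
all-purpose flour: 0.25 cup × 2/3 ≈ 0.2 cup
raisins: 8 oz × 2/3 × 28.35 g/oz = 151.2 g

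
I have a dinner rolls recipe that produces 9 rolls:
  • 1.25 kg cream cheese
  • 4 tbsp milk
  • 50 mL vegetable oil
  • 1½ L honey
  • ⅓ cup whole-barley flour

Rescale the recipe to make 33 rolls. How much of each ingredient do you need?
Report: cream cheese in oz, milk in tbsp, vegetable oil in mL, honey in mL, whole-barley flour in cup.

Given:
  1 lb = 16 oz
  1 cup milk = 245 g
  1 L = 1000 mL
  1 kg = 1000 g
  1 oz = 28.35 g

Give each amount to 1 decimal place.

Scaling factor: 33/9 = 11/3.
cream cheese: 1.25 kg × 11/3 × 1000 g/kg ÷ 28.35 g/oz ≈ 161.7 oz
milk: 4 tbsp × 11/3 ≈ 14.7 tbsp
vegetable oil: 50 mL × 11/3 ≈ 183.3 mL
honey: 1.5 L × 11/3 × 1000 mL/L = 5500.0 mL
whole-barley flour: 1/3 cup × 11/3 ≈ 1.2 cup

cream cheese: 161.7 oz; milk: 14.7 tbsp; vegetable oil: 183.3 mL; honey: 5500.0 mL; whole-barley flour: 1.2 cup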